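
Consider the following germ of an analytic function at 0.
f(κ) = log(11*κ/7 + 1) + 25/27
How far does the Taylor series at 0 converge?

Branch term (1)*log(1 - κ/(-7/11)): its argument vanishes at κ = -7/11, a logarithmic branch point, modulus 7/11.
The radius of convergence is the smallest modulus among the singular points: 7/11.

The radius of convergence is 7/11.


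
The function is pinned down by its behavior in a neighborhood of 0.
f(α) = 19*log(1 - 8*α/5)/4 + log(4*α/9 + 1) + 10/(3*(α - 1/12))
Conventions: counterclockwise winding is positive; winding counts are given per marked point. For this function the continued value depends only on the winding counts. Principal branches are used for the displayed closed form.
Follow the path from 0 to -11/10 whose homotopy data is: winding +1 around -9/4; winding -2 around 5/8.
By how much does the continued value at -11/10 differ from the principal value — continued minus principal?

Continued minus principal equals -(17)*pi*i.

The rational part is single-valued and drops out of the difference; each branch term changes only by its own monodromy.
(19/4)*log(1 - α/(5/8)): each positive loop around 5/8 adds 2*pi*i to the log, so winding -2 contributes (19/4)*(-2)*2*pi*i = -(19)*pi*i.
(1)*log(1 - α/(-9/4)): each positive loop around -9/4 adds 2*pi*i to the log, so winding +1 contributes (1)*(1)*2*pi*i = (2)*pi*i.
Summing the contributions at α = -11/10 gives -(17)*pi*i.


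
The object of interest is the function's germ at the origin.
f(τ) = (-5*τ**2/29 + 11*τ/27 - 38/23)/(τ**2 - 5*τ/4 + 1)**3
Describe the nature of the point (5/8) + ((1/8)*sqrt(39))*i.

The denominator factor τ**2 - 5*τ/4 + 1 vanishes at (5/8) + ((1/8)*sqrt(39))*i and appears to the power 3; the numerator there equals (-783653/576288) + ((601/25056)*sqrt(39))*i, nonzero, and no other factor vanishes.
Hence a pole whose order is the multiplicity, 3.

The point is a pole of order 3.


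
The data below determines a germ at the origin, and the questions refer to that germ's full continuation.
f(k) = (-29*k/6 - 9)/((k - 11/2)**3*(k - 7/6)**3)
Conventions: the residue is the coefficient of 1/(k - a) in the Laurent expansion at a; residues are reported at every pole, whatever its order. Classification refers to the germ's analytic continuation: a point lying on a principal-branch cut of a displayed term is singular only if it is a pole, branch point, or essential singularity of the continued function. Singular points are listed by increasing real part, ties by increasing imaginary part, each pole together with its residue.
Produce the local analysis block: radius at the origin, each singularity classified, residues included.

Radius of convergence at 0: 7/6.
At 7/6: a pole of order 3; residue 36612/371293.
At 11/2: a pole of order 3; residue -36612/371293.

Denominator factor (k - 7/6)^3: pole of order 3 at 7/6, modulus 7/6.
Denominator factor (k - 11/2)^3: pole of order 3 at 11/2, modulus 11/2.
The radius of convergence is the smallest modulus among the singular points: 7/6.
At the order-3 pole 7/6 set g(k) = (k - (7/6))^3*f(k) = (-29*k/6 - 9)/(k - 11/2)**3.
Order-3 pole: residue = g''(a)/2; g''(7/6) = 73224/371293, so the residue is 36612/371293.
At the order-3 pole 11/2 set g(k) = (k - (11/2))^3*f(k) = (-29*k/6 - 9)/(k - 7/6)**3.
Order-3 pole: residue = g''(a)/2; g''(11/2) = -73224/371293, so the residue is -36612/371293.
List the singular points by increasing real part (a conjugate pair: the negative imaginary part first).


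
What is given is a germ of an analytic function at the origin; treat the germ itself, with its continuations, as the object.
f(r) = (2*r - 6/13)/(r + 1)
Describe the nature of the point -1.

The point is a pole of order 1.

The denominator factor r + 1 vanishes at -1 and appears to the power 1; the numerator there equals -32/13, nonzero, and no other factor vanishes.
Hence a pole whose order is the multiplicity, 1.


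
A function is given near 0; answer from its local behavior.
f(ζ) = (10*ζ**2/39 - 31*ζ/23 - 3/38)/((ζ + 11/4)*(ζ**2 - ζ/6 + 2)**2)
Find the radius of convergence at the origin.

The radius of convergence is sqrt(2).

Denominator factor (ζ**2 - ζ/6 + 2)^2: discriminant -287/36, complex-conjugate roots (1/12) + ((1/12)*sqrt(287))*i and (1/12) - ((1/12)*sqrt(287))*i; poles of order 2, moduli sqrt(2) and sqrt(2).
Denominator factor (ζ + 11/4): pole of order 1 at -11/4, modulus 11/4.
The radius of convergence is the smallest modulus among the singular points: sqrt(2).


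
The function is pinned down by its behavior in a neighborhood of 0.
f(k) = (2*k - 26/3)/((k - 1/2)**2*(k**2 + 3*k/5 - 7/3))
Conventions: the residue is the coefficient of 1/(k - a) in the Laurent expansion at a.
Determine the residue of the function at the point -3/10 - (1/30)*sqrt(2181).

The factor k**2 + 3*k/5 - 7/3 splits as (k - a)(k - a') with a = -3/10 - (1/30)*sqrt(2181), a' = -3/10 + (1/30)*sqrt(2181). At the order-1 pole a set g(k) = (k - a)*f(k) = [(2*k - 26/3)/(k - 1/2)**2] / (k - a').
Simple pole: residue = g(a) at a = -3/10 - (1/30)*sqrt(2181), which is -15660/11449 + (371380/8323423)*sqrt(2181).

The residue is -15660/11449 + (371380/8323423)*sqrt(2181).


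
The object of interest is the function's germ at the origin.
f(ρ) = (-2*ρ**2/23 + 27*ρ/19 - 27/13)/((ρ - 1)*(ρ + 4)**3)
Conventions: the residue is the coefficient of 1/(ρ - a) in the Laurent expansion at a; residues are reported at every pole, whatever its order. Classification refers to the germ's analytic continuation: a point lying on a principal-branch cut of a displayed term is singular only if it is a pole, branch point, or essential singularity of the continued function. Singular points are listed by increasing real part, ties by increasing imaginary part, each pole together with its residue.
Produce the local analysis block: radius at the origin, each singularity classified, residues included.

Denominator factor (ρ - 1): pole of order 1 at 1, modulus 1.
Denominator factor (ρ + 4)^3: pole of order 3 at -4, modulus 4.
The radius of convergence is the smallest modulus among the singular points: 1.
At the order-3 pole -4 set g(ρ) = (ρ - (-4))^3*f(ρ) = (-2*ρ**2/23 + 27*ρ/19 - 27/13)/(ρ - 1).
Order-3 pole: residue = g''(a)/2; g''(-4) = 1688/142025, so the residue is 844/142025.
At the order-1 pole 1 set g(ρ) = (ρ - (1))*f(ρ) = (-2*ρ**2/23 + 27*ρ/19 - 27/13)/(ρ + 4)**3.
Simple pole: residue = g(a) at a = 1, which is -844/142025.
List the singular points by increasing real part (a conjugate pair: the negative imaginary part first).

Radius of convergence at 0: 1.
At -4: a pole of order 3; residue 844/142025.
At 1: a pole of order 1; residue -844/142025.


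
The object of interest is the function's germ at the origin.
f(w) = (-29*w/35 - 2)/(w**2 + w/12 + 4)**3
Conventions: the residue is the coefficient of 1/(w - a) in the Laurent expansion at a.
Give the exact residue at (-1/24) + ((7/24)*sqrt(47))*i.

The residue is ((102705408/61073360635)*sqrt(47))*i.


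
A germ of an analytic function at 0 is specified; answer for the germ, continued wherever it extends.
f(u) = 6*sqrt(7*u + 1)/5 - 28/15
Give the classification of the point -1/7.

The point is an algebraic (square-root) branch point.

The term (6/5)*sqrt(1 - u/(-1/7)) has argument 1 - -1/7/(-1/7) = 0 at -1/7: a square-root (algebraic, two-sheeted) branch point; the remaining terms are analytic or single-valued there.


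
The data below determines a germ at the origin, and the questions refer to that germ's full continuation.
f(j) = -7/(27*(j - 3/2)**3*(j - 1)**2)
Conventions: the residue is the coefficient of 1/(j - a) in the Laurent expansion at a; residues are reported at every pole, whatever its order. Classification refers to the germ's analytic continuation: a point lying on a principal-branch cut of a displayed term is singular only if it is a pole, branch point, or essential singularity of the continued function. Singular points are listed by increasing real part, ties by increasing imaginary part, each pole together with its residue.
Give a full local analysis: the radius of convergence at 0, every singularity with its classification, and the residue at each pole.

Radius of convergence at 0: 1.
At 1: a pole of order 2; residue 112/9.
At 3/2: a pole of order 3; residue -112/9.

Denominator factor (j - 1)^2: pole of order 2 at 1, modulus 1.
Denominator factor (j - 3/2)^3: pole of order 3 at 3/2, modulus 3/2.
The radius of convergence is the smallest modulus among the singular points: 1.
At the order-2 pole 1 set g(j) = (j - (1))^2*f(j) = -7/(27*(j - 3/2)**3).
Order-2 pole: residue = g'(a); g'(1) = 112/9, so the residue is 112/9.
At the order-3 pole 3/2 set g(j) = (j - (3/2))^3*f(j) = -7/(27*(j - 1)**2).
Order-3 pole: residue = g''(a)/2; g''(3/2) = -224/9, so the residue is -112/9.
List the singular points by increasing real part (a conjugate pair: the negative imaginary part first).


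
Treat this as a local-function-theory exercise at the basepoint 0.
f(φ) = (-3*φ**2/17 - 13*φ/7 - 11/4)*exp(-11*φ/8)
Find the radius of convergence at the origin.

The radius of convergence is infinite.

The factor exp(-11*φ/8) is entire and contributes no finite singular point.
The polynomial part has no poles.
No finite singular points: the Taylor series at 0 converges everywhere.


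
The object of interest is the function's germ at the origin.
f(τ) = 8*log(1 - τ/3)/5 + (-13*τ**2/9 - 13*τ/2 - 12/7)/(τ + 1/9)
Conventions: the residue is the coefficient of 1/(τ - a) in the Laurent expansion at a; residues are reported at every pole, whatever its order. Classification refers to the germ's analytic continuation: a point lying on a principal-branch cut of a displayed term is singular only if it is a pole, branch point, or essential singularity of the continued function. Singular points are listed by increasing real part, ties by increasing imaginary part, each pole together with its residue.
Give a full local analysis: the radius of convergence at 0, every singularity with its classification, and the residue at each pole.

Denominator factor (τ + 1/9): pole of order 1 at -1/9, modulus 1/9.
Branch term (8/5)*log(1 - τ/(3)): its argument vanishes at τ = 3, a logarithmic branch point, modulus 3.
The radius of convergence is the smallest modulus among the singular points: 1/9.
The branch term is analytic at -1/9 and contributes nothing to the residue; only the rational part matters.
At the order-1 pole -1/9 set g(τ) = (τ - (-1/9))*(rational part) = -13*τ**2/9 - 13*τ/2 - 12/7.
Simple pole: residue = g(a) at a = -1/9, which is -10307/10206.
List the singular points by increasing real part (a conjugate pair: the negative imaginary part first).

Radius of convergence at 0: 1/9.
At -1/9: a pole of order 1; residue -10307/10206.
At 3: a logarithmic branch point.


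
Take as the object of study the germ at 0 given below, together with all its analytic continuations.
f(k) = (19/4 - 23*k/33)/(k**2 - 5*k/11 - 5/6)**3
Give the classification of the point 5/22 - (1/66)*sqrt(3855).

The point is a pole of order 3.

The denominator factor k**2 - 5*k/11 - 5/6 vanishes at 5/22 - (1/66)*sqrt(3855) and appears to the power 3; the numerator there equals 6667/1452 + (23/2178)*sqrt(3855), nonzero, and no other factor vanishes.
Hence a pole whose order is the multiplicity, 3.


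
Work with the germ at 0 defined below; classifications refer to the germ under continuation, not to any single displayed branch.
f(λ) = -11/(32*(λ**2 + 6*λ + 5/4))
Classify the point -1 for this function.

The point is a regular point.

Denominator factors: λ**2 + 6*λ + 5/4 = -15/4 at λ = -1 — none vanishes.
So the germ continues analytically to -1.


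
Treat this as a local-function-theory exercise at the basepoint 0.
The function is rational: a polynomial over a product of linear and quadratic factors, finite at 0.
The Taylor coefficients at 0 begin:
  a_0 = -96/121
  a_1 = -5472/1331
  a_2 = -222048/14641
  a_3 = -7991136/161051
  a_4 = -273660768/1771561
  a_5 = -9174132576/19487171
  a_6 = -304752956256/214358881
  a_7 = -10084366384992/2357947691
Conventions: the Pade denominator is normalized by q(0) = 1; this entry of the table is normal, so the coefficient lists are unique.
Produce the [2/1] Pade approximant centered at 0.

Taylor coefficients needed (read off): a_0 = -96/121, a_1 = -5472/1331, a_2 = -222048/14641, a_3 = -7991136/161051.
Write the denominator as Q(n) = 1 + q1*n. Requiring Q*f - P = O(n^4) with deg P <= 2 kills the coefficients of n^3..n^3 in Q*f:
  n^3: a_3 + q1*a_2 = 0, i.e. -7991136/161051 + (-222048/14641)*q1 = 0.
Solving this linear system: q1 = -9249/2827.
The numerator is Q*f truncated at degree 2: P0 = a_0 = -96/121; P1 = a_1 + q1*a_0 = -518400/342067; P2 = a_2 + q1*a_1 = -6455808/3762737.

The Pade approximant has numerator coefficients [-96/121, -518400/342067, -6455808/3762737]; denominator coefficients [1, -9249/2827].


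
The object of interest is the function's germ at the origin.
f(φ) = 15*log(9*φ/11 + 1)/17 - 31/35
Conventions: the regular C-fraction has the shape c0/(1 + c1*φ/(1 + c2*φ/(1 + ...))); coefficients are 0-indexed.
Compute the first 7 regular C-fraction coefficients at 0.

The regular C-fraction coefficients are [-31/35, 4725/5797, -4707/11594, -1581/11506, 3144/5753, 4707/57640, 18873/57640].

Taylor coefficients (expand at 0): a_0 = -31/35, a_1 = 135/187, a_2 = -1215/4114, a_3 = 3645/22627, a_4 = -98415/995588, a_5 = 177147/2737867, a_6 = -2657205/60233074.
c0 = a_0 = -31/35. Peel one level at a time: if S = 1 + c*φ/S' with S'(0) = 1, then c is the φ-coefficient of S and S' = c*φ/(S - 1).
S_1 = c0/f = 1 + (4725/5797)*φ + (22240575/67210418)*φ^2 + ...; c1 = 4725/5797.
S_2 = c1*φ/(S_1 - 1) = 1 + (-4707/11594)*φ + (-27/484)*φ^2 + ...; c2 = -4707/11594.
S_3 = c2*φ/(S_2 - 1) = 1 + (-1581/11506)*φ + (2485332/33097009)*φ^2 + ...; c3 = -1581/11506.
S_4 = c3*φ/(S_3 - 1) = 1 + (3144/5753)*φ + (-27/605)*φ^2 + ...; c4 = 3144/5753.
S_5 = c4*φ/(S_4 - 1) = 1 + (4707/57640)*φ + (-88835211/3322369600)*φ^2 + ...; c5 = 4707/57640.
S_6 = c5*φ/(S_5 - 1) = 1 + (18873/57640)*φ + ...; c6 = 18873/57640.


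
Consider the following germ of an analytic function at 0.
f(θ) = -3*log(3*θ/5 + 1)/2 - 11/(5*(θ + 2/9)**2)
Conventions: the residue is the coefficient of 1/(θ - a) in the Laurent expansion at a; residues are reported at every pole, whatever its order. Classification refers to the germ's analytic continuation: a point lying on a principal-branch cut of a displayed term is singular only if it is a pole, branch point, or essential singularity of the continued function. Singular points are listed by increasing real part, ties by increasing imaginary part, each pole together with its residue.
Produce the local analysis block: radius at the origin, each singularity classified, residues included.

Denominator factor (θ + 2/9)^2: pole of order 2 at -2/9, modulus 2/9.
Branch term (-3/2)*log(1 - θ/(-5/3)): its argument vanishes at θ = -5/3, a logarithmic branch point, modulus 5/3.
The radius of convergence is the smallest modulus among the singular points: 2/9.
The branch term is analytic at -2/9 and contributes nothing to the residue; only the rational part matters.
At the order-2 pole -2/9 set g(θ) = (θ - (-2/9))^2*(rational part) = -11/5.
Order-2 pole: residue = g'(a); g'(-2/9) = 0, so the residue is 0.
List the singular points by increasing real part (a conjugate pair: the negative imaginary part first).

Radius of convergence at 0: 2/9.
At -5/3: a logarithmic branch point.
At -2/9: a pole of order 2; residue 0.


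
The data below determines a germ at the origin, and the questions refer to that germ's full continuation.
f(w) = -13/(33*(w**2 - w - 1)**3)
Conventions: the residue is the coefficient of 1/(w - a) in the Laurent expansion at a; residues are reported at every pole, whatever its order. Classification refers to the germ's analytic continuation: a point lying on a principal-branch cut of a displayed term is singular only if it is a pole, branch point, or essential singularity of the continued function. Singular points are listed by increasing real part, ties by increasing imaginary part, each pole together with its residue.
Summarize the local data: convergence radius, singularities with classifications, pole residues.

Radius of convergence at 0: -1/2 + (1/2)*sqrt(5).
At 1/2 - (1/2)*sqrt(5): a pole of order 3; residue (26/1375)*sqrt(5).
At 1/2 + (1/2)*sqrt(5): a pole of order 3; residue -(26/1375)*sqrt(5).

Denominator factor (w**2 - w - 1)^3: discriminant 5, real irrational roots 1/2 + (1/2)*sqrt(5) and 1/2 - (1/2)*sqrt(5); poles of order 3, moduli 1/2 + (1/2)*sqrt(5) and -1/2 + (1/2)*sqrt(5).
The radius of convergence is the smallest modulus among the singular points: -1/2 + (1/2)*sqrt(5).
The factor w**2 - w - 1 splits as (w - a)(w - a') with a = 1/2 - (1/2)*sqrt(5), a' = 1/2 + (1/2)*sqrt(5). At the order-3 pole a set g(w) = (w - a)^3*f(w) = [-13/33] / (w - a')^3.
Order-3 pole: residue = g''(a)/2; g''(1/2 - (1/2)*sqrt(5)) = (52/1375)*sqrt(5), so the residue is (26/1375)*sqrt(5).
The factor w**2 - w - 1 splits as (w - a)(w - a') with a = 1/2 + (1/2)*sqrt(5), a' = 1/2 - (1/2)*sqrt(5). At the order-3 pole a set g(w) = (w - a)^3*f(w) = [-13/33] / (w - a')^3.
Order-3 pole: residue = g''(a)/2; g''(1/2 + (1/2)*sqrt(5)) = -(52/1375)*sqrt(5), so the residue is -(26/1375)*sqrt(5).
List the singular points by increasing real part (a conjugate pair: the negative imaginary part first).


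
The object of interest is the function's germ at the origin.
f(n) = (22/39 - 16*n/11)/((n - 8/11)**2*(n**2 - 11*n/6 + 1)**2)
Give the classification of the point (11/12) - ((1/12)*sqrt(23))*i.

The point is a pole of order 2.

The denominator factor n**2 - 11*n/6 + 1 vanishes at (11/12) - ((1/12)*sqrt(23))*i and appears to the power 2; the numerator there equals (-10/13) + ((4/33)*sqrt(23))*i, nonzero, and no other factor vanishes.
Hence a pole whose order is the multiplicity, 2.


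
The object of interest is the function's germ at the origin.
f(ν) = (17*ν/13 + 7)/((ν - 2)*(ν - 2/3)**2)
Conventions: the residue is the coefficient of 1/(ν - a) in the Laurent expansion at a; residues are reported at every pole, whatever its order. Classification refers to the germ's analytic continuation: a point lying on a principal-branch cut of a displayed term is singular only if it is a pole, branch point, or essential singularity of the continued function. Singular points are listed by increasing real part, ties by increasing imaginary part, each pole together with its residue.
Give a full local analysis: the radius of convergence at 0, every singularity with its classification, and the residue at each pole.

Radius of convergence at 0: 2/3.
At 2/3: a pole of order 2; residue -1125/208.
At 2: a pole of order 1; residue 1125/208.

Denominator factor (ν - 2): pole of order 1 at 2, modulus 2.
Denominator factor (ν - 2/3)^2: pole of order 2 at 2/3, modulus 2/3.
The radius of convergence is the smallest modulus among the singular points: 2/3.
At the order-2 pole 2/3 set g(ν) = (ν - (2/3))^2*f(ν) = (17*ν/13 + 7)/(ν - 2).
Order-2 pole: residue = g'(a); g'(2/3) = -1125/208, so the residue is -1125/208.
At the order-1 pole 2 set g(ν) = (ν - (2))*f(ν) = (17*ν/13 + 7)/(ν - 2/3)**2.
Simple pole: residue = g(a) at a = 2, which is 1125/208.
List the singular points by increasing real part (a conjugate pair: the negative imaginary part first).


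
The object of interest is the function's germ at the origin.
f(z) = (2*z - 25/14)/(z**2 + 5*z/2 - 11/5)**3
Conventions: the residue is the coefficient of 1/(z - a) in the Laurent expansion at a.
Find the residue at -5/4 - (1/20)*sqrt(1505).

The residue is (144000/190896307)*sqrt(1505).

The factor z**2 + 5*z/2 - 11/5 splits as (z - a)(z - a') with a = -5/4 - (1/20)*sqrt(1505), a' = -5/4 + (1/20)*sqrt(1505). At the order-3 pole a set g(z) = (z - a)^3*f(z) = [2*z - 25/14] / (z - a')^3.
Order-3 pole: residue = g''(a)/2; g''(-5/4 - (1/20)*sqrt(1505)) = (288000/190896307)*sqrt(1505), so the residue is (144000/190896307)*sqrt(1505).


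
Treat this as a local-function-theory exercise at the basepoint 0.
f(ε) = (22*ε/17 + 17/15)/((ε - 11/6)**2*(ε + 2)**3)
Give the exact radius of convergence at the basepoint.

Denominator factor (ε - 11/6)^2: pole of order 2 at 11/6, modulus 11/6.
Denominator factor (ε + 2)^3: pole of order 3 at -2, modulus 2.
The radius of convergence is the smallest modulus among the singular points: 11/6.

The radius of convergence is 11/6.


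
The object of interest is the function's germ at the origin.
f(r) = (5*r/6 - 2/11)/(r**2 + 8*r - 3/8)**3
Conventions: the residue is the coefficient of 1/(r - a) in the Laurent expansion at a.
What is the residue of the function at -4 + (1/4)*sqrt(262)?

The factor r**2 + 8*r - 3/8 splits as (r - a)(r - a') with a = -4 + (1/4)*sqrt(262), a' = -4 - (1/4)*sqrt(262). At the order-3 pole a set g(r) = (r - a)^3*f(r) = [5*r/6 - 2/11] / (r - a')^3.
Order-3 pole: residue = g''(a)/2; g''(-4 + (1/4)*sqrt(262)) = -(1856/24729001)*sqrt(262), so the residue is -(928/24729001)*sqrt(262).

The residue is -(928/24729001)*sqrt(262).


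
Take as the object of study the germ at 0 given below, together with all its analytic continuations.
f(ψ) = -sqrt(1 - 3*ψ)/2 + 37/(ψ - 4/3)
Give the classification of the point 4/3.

The denominator factor ψ - 4/3 vanishes at 4/3 and appears to the power 1; the numerator there equals 37, nonzero, and no other factor vanishes.
The branch terms are analytic at this point.
Hence a pole whose order is the multiplicity, 1.

The point is a pole of order 1.


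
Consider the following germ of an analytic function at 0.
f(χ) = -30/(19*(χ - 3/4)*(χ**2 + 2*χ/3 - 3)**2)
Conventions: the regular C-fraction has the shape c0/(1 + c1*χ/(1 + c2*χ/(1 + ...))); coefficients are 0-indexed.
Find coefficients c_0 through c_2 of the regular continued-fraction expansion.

Taylor coefficients (expand at 0): a_0 = 40/171, a_1 = 640/1539, a_2 = 3440/4617.
c0 = a_0 = 40/171. Peel one level at a time: if S = 1 + c*χ/S' with S'(0) = 1, then c is the χ-coefficient of S and S' = c*χ/(S - 1).
S_1 = c0/f = 1 + (-16/9)*χ + (-2/81)*χ^2 + ...; c1 = -16/9.
S_2 = c1*χ/(S_1 - 1) = 1 + (-1/72)*χ + ...; c2 = -1/72.

The regular C-fraction coefficients are [40/171, -16/9, -1/72].


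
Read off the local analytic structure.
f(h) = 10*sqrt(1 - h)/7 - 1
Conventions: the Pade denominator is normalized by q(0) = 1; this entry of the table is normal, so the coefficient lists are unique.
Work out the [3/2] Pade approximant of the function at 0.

The Pade approximant has numerator coefficients [3/7, -8/7, 69/112, -5/112]; denominator coefficients [1, -1, 3/16].

Taylor coefficients needed (expand at 0): a_0 = 3/7, a_1 = -5/7, a_2 = -5/28, a_3 = -5/56, a_4 = -25/448, a_5 = -5/128.
Write the denominator as Q(h) = 1 + q1*h + q2*h^2. Requiring Q*f - P = O(h^6) with deg P <= 3 kills the coefficients of h^4..h^5 in Q*f:
  h^4: a_4 + q1*a_3 + q2*a_2 = 0, i.e. -25/448 + (-5/56)*q1 + (-5/28)*q2 = 0.
  h^5: a_5 + q1*a_4 + q2*a_3 = 0, i.e. -5/128 + (-25/448)*q1 + (-5/56)*q2 = 0.
Solving this linear system: q1 = -1, q2 = 3/16.
The numerator is Q*f truncated at degree 3: P0 = a_0 = 3/7; P1 = a_1 + q1*a_0 = -8/7; P2 = a_2 + q1*a_1 + q2*a_0 = 69/112; P3 = a_3 + q1*a_2 + q2*a_1 = -5/112.


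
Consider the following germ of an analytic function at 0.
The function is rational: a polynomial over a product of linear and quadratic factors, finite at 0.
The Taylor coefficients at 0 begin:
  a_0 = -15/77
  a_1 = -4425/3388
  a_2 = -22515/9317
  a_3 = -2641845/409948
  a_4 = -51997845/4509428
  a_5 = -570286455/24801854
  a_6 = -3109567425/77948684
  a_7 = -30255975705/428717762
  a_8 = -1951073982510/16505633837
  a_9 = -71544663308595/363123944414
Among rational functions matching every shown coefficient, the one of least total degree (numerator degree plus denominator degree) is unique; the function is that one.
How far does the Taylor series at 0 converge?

No rational of total degree below 8 reproduces all 10 coefficients; solving the [1/7] Pade equations on them gives f(r) = (9*r/4 + 3/7)/((r + 11/5)*(r**2 + 7*r/11 - 1)**3), whose expansion matches every shown term.
Denominator factor (r**2 + 7*r/11 - 1)^3: discriminant 533/121, real irrational roots -7/22 + (1/22)*sqrt(533) and -7/22 - (1/22)*sqrt(533); poles of order 3, moduli -7/22 + (1/22)*sqrt(533) and 7/22 + (1/22)*sqrt(533).
Denominator factor (r + 11/5): pole of order 1 at -11/5, modulus 11/5.
The radius of convergence is the smallest modulus among the singular points: -7/22 + (1/22)*sqrt(533).

The radius of convergence is -7/22 + (1/22)*sqrt(533).


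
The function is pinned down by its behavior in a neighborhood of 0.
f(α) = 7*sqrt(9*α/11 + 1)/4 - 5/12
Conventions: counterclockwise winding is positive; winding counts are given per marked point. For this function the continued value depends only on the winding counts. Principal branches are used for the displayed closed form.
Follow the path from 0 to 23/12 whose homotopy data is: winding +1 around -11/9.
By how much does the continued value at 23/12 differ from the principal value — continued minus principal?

The rational part is single-valued and drops out of the difference; each branch term changes only by its own monodromy.
(7/4)*sqrt(1 - α/(-11/9)): winding +1 is odd, the square root flips sign, contributing -2*(7/4)*sqrt(1 - (23/12)/(-11/9)) = -2*(7/4)*sqrt(113/44) = -(7/44)*sqrt(1243).
Summing the contributions at α = 23/12 gives -(7/44)*sqrt(1243).

Continued minus principal equals -(7/44)*sqrt(1243).


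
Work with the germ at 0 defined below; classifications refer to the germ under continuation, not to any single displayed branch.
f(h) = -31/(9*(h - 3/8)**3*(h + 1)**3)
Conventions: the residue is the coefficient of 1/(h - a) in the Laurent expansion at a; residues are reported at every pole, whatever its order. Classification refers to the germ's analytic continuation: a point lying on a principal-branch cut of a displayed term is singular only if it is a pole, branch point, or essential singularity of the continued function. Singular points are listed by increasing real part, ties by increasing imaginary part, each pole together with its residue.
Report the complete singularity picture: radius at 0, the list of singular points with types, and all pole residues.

Radius of convergence at 0: 3/8.
At -1: a pole of order 3; residue 2031616/483153.
At 3/8: a pole of order 3; residue -2031616/483153.

Denominator factor (h - 3/8)^3: pole of order 3 at 3/8, modulus 3/8.
Denominator factor (h + 1)^3: pole of order 3 at -1, modulus 1.
The radius of convergence is the smallest modulus among the singular points: 3/8.
At the order-3 pole -1 set g(h) = (h - (-1))^3*f(h) = -31/(9*(h - 3/8)**3).
Order-3 pole: residue = g''(a)/2; g''(-1) = 4063232/483153, so the residue is 2031616/483153.
At the order-3 pole 3/8 set g(h) = (h - (3/8))^3*f(h) = -31/(9*(h + 1)**3).
Order-3 pole: residue = g''(a)/2; g''(3/8) = -4063232/483153, so the residue is -2031616/483153.
List the singular points by increasing real part (a conjugate pair: the negative imaginary part first).


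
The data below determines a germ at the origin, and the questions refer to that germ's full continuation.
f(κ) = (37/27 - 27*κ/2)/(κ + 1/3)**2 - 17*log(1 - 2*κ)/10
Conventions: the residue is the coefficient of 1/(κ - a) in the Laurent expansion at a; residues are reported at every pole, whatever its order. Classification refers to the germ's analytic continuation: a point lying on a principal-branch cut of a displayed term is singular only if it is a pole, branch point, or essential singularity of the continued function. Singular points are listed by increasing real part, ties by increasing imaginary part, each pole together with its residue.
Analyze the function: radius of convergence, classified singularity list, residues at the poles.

Radius of convergence at 0: 1/3.
At -1/3: a pole of order 2; residue -27/2.
At 1/2: a logarithmic branch point.

Denominator factor (κ + 1/3)^2: pole of order 2 at -1/3, modulus 1/3.
Branch term (-17/10)*log(1 - κ/(1/2)): its argument vanishes at κ = 1/2, a logarithmic branch point, modulus 1/2.
The radius of convergence is the smallest modulus among the singular points: 1/3.
The branch term is analytic at -1/3 and contributes nothing to the residue; only the rational part matters.
At the order-2 pole -1/3 set g(κ) = (κ - (-1/3))^2*(rational part) = 37/27 - 27*κ/2.
Order-2 pole: residue = g'(a); g'(-1/3) = -27/2, so the residue is -27/2.
List the singular points by increasing real part (a conjugate pair: the negative imaginary part first).


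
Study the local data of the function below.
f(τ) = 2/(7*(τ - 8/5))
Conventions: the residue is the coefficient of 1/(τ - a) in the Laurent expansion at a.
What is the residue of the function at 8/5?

The residue is 2/7.

At the order-1 pole 8/5 set g(τ) = (τ - (8/5))*f(τ) = 2/7.
Simple pole: residue = g(a) at a = 8/5, which is 2/7.


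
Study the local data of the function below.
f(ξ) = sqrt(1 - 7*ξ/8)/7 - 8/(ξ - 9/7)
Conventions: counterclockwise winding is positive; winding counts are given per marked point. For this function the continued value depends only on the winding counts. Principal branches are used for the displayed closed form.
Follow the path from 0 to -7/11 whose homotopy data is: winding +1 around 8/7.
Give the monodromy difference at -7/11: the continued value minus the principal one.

The rational part is single-valued and drops out of the difference; each branch term changes only by its own monodromy.
(1/7)*sqrt(1 - ξ/(8/7)): winding +1 is odd, the square root flips sign, contributing -2*(1/7)*sqrt(1 - (-7/11)/(8/7)) = -2*(1/7)*sqrt(137/88) = -(1/154)*sqrt(3014).
Summing the contributions at ξ = -7/11 gives -(1/154)*sqrt(3014).

Continued minus principal equals -(1/154)*sqrt(3014).


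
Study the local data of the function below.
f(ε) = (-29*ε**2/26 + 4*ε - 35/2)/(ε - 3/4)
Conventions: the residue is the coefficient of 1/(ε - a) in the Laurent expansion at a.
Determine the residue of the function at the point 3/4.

The residue is -6293/416.

At the order-1 pole 3/4 set g(ε) = (ε - (3/4))*f(ε) = -29*ε**2/26 + 4*ε - 35/2.
Simple pole: residue = g(a) at a = 3/4, which is -6293/416.


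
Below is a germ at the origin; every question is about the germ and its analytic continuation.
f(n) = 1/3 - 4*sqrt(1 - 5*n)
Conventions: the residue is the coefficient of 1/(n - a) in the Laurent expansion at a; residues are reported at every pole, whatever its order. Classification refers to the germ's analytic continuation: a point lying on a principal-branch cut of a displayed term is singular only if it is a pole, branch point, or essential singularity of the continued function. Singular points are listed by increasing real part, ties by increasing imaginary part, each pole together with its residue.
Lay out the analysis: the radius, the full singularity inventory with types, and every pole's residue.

Radius of convergence at 0: 1/5.
At 1/5: an algebraic (square-root) branch point.

Branch term (-4)*sqrt(1 - n/(1/5)): its argument vanishes at n = 1/5, a square-root branch point, modulus 1/5.
The radius of convergence is the smallest modulus among the singular points: 1/5.


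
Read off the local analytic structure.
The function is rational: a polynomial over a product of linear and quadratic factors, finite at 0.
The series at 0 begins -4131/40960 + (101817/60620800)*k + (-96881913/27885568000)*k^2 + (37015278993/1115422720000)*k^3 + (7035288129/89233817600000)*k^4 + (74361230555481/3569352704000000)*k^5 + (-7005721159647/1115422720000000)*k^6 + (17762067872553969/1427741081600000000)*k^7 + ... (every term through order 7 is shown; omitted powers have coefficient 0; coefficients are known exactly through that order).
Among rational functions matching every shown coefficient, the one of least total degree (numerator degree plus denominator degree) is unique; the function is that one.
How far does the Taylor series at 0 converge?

No rational of total degree below 6 reproduces all 8 coefficients; solving the [2/4] Pade equations on them gives f(k) = (-27*k**2/23 - 19*k/37 + 17/8)/((k - 8/3)**3*(k + 10/9)), whose expansion matches every shown term.
Denominator factor (k - 8/3)^3: pole of order 3 at 8/3, modulus 8/3.
Denominator factor (k + 10/9): pole of order 1 at -10/9, modulus 10/9.
The radius of convergence is the smallest modulus among the singular points: 10/9.

The radius of convergence is 10/9.


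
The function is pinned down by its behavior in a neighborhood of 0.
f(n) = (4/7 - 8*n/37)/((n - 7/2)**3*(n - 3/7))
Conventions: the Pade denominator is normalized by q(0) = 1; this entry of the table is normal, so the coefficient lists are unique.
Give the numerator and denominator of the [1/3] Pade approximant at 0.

Taylor coefficients needed (expand at 0): a_0 = 32/1029, a_1 = 69920/799533, a_2 = 3512480/16790193, a_3 = 172636832/352594053, a_4 = 8461900448/7404475113.
Write the denominator as Q(n) = 1 + q1*n + q2*n^2 + q3*n^3. Requiring Q*f - P = O(n^5) with deg P <= 1 kills the coefficients of n^2..n^4 in Q*f:
  n^2: a_2 + q1*a_1 + q2*a_0 = 0, i.e. 3512480/16790193 + (69920/799533)*q1 + (32/1029)*q2 = 0.
  n^3: a_3 + q1*a_2 + q2*a_1 + q3*a_0 = 0, i.e. 172636832/352594053 + (3512480/16790193)*q1 + (69920/799533)*q2 + (32/1029)*q3 = 0.
  n^4: a_4 + q1*a_3 + q2*a_2 + q3*a_1 = 0, i.e. 8461900448/7404475113 + (172636832/352594053)*q1 + (3512480/16790193)*q2 + (69920/799533)*q3 = 0.
Solving this linear system: q1 = -114265861/40482309, q2 = 343006600/283376163, q3 = -318087508/1983633141.
The numerator is Q*f truncated at degree 1: P0 = a_0 = 32/1029; P1 = a_1 + q1*a_0 = -1142784/3494972677.

The Pade approximant has numerator coefficients [32/1029, -1142784/3494972677]; denominator coefficients [1, -114265861/40482309, 343006600/283376163, -318087508/1983633141].


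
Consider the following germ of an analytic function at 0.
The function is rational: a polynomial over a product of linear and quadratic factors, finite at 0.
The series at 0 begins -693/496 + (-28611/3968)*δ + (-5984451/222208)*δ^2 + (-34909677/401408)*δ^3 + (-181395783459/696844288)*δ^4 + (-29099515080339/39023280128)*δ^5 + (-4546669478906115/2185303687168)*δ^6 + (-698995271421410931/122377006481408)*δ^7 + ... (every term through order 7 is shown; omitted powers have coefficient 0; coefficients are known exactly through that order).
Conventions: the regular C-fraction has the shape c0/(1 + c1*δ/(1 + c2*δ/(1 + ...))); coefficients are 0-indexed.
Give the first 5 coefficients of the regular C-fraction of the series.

The regular C-fraction coefficients are [-693/496, -289/56, 412/289, -631291/476272, 337924521/1040367568].

Taylor coefficients (read off): a_0 = -693/496, a_1 = -28611/3968, a_2 = -5984451/222208, a_3 = -34909677/401408, a_4 = -181395783459/696844288.
c0 = a_0 = -693/496. Peel one level at a time: if S = 1 + c*δ/S' with S'(0) = 1, then c is the δ-coefficient of S and S' = c*δ/(S - 1).
S_1 = c0/f = 1 + (-289/56)*δ + (103/14)*δ^2 + ...; c1 = -289/56.
S_2 = c1*δ/(S_1 - 1) = 1 + (412/289)*δ + (631291/334084)*δ^2 + ...; c2 = 412/289.
S_3 = c2*δ/(S_2 - 1) = 1 + (-631291/476272)*δ + (1169289/2715904)*δ^2 + ...; c3 = -631291/476272.
S_4 = c3*δ/(S_3 - 1) = 1 + (337924521/1040367568)*δ + ...; c4 = 337924521/1040367568.


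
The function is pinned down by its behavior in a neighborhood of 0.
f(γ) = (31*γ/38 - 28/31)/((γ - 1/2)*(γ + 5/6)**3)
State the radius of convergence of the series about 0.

The radius of convergence is 1/2.

Denominator factor (γ - 1/2): pole of order 1 at 1/2, modulus 1/2.
Denominator factor (γ + 5/6)^3: pole of order 3 at -5/6, modulus 5/6.
The radius of convergence is the smallest modulus among the singular points: 1/2.


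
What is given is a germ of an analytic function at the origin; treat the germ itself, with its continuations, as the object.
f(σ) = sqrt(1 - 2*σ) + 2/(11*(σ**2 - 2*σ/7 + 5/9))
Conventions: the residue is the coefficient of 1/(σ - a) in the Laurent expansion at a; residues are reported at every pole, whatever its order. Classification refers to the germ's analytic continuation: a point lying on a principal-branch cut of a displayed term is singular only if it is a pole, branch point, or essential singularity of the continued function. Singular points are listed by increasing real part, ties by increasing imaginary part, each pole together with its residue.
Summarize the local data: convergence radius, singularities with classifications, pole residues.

Radius of convergence at 0: 1/2.
At (1/7) - ((2/21)*sqrt(59))*i: a pole of order 1; residue ((21/1298)*sqrt(59))*i.
At (1/7) + ((2/21)*sqrt(59))*i: a pole of order 1; residue -((21/1298)*sqrt(59))*i.
At 1/2: an algebraic (square-root) branch point.

Denominator factor (σ**2 - 2*σ/7 + 5/9): discriminant -944/441, complex-conjugate roots (1/7) + ((2/21)*sqrt(59))*i and (1/7) - ((2/21)*sqrt(59))*i; poles of order 1, moduli (1/3)*sqrt(5) and (1/3)*sqrt(5).
Branch term (1)*sqrt(1 - σ/(1/2)): its argument vanishes at σ = 1/2, a square-root branch point, modulus 1/2.
The radius of convergence is the smallest modulus among the singular points: 1/2.
The branch term is analytic at (1/7) - ((2/21)*sqrt(59))*i and contributes nothing to the residue; only the rational part matters.
The factor σ**2 - 2*σ/7 + 5/9 splits as (σ - a)(σ - a') with a = (1/7) - ((2/21)*sqrt(59))*i, a' = (1/7) + ((2/21)*sqrt(59))*i. At the order-1 pole a set g(σ) = (σ - a)*(rational part) = [2/11] / (σ - a').
Simple pole: residue = g(a) at a = (1/7) - ((2/21)*sqrt(59))*i, which is ((21/1298)*sqrt(59))*i.
The branch term is analytic at (1/7) + ((2/21)*sqrt(59))*i and contributes nothing to the residue; only the rational part matters.
The factor σ**2 - 2*σ/7 + 5/9 splits as (σ - a)(σ - a') with a = (1/7) + ((2/21)*sqrt(59))*i, a' = (1/7) - ((2/21)*sqrt(59))*i. At the order-1 pole a set g(σ) = (σ - a)*(rational part) = [2/11] / (σ - a').
Simple pole: residue = g(a) at a = (1/7) + ((2/21)*sqrt(59))*i, which is -((21/1298)*sqrt(59))*i.
List the singular points by increasing real part (a conjugate pair: the negative imaginary part first).


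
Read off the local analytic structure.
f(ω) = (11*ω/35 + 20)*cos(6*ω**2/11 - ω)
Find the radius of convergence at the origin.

The radius of convergence is infinite.

The factor cos(6*ω**2/11 - ω) is entire and contributes no finite singular point.
The polynomial part has no poles.
No finite singular points: the Taylor series at 0 converges everywhere.


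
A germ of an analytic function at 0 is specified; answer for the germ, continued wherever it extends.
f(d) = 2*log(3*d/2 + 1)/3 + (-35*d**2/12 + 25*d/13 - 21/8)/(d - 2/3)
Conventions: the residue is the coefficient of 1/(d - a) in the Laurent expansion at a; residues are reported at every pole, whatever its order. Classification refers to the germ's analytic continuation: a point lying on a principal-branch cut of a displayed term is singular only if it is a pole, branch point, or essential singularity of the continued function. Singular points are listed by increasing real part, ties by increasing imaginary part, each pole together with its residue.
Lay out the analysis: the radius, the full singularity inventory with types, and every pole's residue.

Radius of convergence at 0: 2/3.
At -2/3: a logarithmic branch point.
At 2/3: a pole of order 1; residue -7411/2808.

Denominator factor (d - 2/3): pole of order 1 at 2/3, modulus 2/3.
Branch term (2/3)*log(1 - d/(-2/3)): its argument vanishes at d = -2/3, a logarithmic branch point, modulus 2/3.
The radius of convergence is the smallest modulus among the singular points: 2/3.
The branch term is analytic at 2/3 and contributes nothing to the residue; only the rational part matters.
At the order-1 pole 2/3 set g(d) = (d - (2/3))*(rational part) = -35*d**2/12 + 25*d/13 - 21/8.
Simple pole: residue = g(a) at a = 2/3, which is -7411/2808.
List the singular points by increasing real part (a conjugate pair: the negative imaginary part first).


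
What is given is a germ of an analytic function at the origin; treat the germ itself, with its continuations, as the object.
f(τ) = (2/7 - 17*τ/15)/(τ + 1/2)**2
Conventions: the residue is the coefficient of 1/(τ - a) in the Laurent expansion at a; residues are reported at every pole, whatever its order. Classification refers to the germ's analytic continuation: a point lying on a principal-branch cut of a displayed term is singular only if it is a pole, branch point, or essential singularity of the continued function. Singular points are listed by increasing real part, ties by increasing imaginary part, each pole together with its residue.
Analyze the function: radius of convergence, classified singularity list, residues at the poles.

Radius of convergence at 0: 1/2.
At -1/2: a pole of order 2; residue -17/15.

Denominator factor (τ + 1/2)^2: pole of order 2 at -1/2, modulus 1/2.
The radius of convergence is the smallest modulus among the singular points: 1/2.
At the order-2 pole -1/2 set g(τ) = (τ - (-1/2))^2*f(τ) = 2/7 - 17*τ/15.
Order-2 pole: residue = g'(a); g'(-1/2) = -17/15, so the residue is -17/15.
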